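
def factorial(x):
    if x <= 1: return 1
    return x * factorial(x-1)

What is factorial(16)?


factorial(16)
= 16 * factorial(15)
= 16 * 15 * factorial(14)
= 16 * 15 * 14 * factorial(13)
= 16 * 15 * 14 * 13 * factorial(12)
= 16 * 15 * 14 * 13 * 12 * factorial(11)
= 16 * 15 * 14 * 13 * 12 * 11 * factorial(10)
= 16 * 15 * 14 * 13 * 12 * 11 * 10 * factorial(9)
= 16 * 15 * 14 * 13 * 12 * 11 * 10 * 9 * factorial(8)
= 16 * 15 * 14 * 13 * 12 * 11 * 10 * 9 * 8 * factorial(7)
= 16 * 15 * 14 * 13 * 12 * 11 * 10 * 9 * 8 * 7 * factorial(6)
= 16 * 15 * 14 * 13 * 12 * 11 * 10 * 9 * 8 * 7 * 6 * factorial(5)
= 16 * 15 * 14 * 13 * 12 * 11 * 10 * 9 * 8 * 7 * 6 * 5 * factorial(4)
= 16 * 15 * 14 * 13 * 12 * 11 * 10 * 9 * 8 * 7 * 6 * 5 * 4 * factorial(3)
= 16 * 15 * 14 * 13 * 12 * 11 * 10 * 9 * 8 * 7 * 6 * 5 * 4 * 3 * factorial(2)
= 16 * 15 * 14 * 13 * 12 * 11 * 10 * 9 * 8 * 7 * 6 * 5 * 4 * 3 * 2 * factorial(1)
= 16 * 15 * 14 * 13 * 12 * 11 * 10 * 9 * 8 * 7 * 6 * 5 * 4 * 3 * 2 * 1
= 20922789888000

20922789888000


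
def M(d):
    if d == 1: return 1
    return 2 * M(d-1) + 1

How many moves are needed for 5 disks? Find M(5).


M(5) = 2 * M(4) + 1
M(4) = 2 * M(3) + 1
M(3) = 2 * M(2) + 1
M(2) = 2 * M(1) + 1
M(1) = 1  (base case)
M(2) = 2 * 1 + 1 = 3
M(3) = 2 * 3 + 1 = 7
M(4) = 2 * 7 + 1 = 15
M(5) = 2 * 15 + 1 = 31

31


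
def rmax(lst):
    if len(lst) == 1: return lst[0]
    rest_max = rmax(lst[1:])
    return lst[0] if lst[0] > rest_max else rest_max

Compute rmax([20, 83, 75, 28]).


rmax([20, 83, 75, 28]): compare 20 with rmax([83, 75, 28])
rmax([83, 75, 28]): compare 83 with rmax([75, 28])
rmax([75, 28]): compare 75 with rmax([28])
rmax([28]) = 28  (base case)
Compare 75 with 28 -> 75
Compare 83 with 75 -> 83
Compare 20 with 83 -> 83

83


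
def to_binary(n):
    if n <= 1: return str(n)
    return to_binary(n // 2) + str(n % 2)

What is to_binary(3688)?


to_binary(3688) = to_binary(1844) + '0'
to_binary(1844) = to_binary(922) + '0'
to_binary(922) = to_binary(461) + '0'
to_binary(461) = to_binary(230) + '1'
to_binary(230) = to_binary(115) + '0'
to_binary(115) = to_binary(57) + '1'
to_binary(57) = to_binary(28) + '1'
to_binary(28) = to_binary(14) + '0'
to_binary(14) = to_binary(7) + '0'
to_binary(7) = to_binary(3) + '1'
to_binary(3) = to_binary(1) + '1'
to_binary(1) = '1'  (base case)
Concatenating: '1' + '1' + '1' + '0' + '0' + '1' + '1' + '0' + '1' + '0' + '0' + '0' = '111001101000'

111001101000


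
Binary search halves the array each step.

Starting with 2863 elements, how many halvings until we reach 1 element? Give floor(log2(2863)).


2863 / 2 = 1431
1431 / 2 = 715
715 / 2 = 357
357 / 2 = 178
178 / 2 = 89
89 / 2 = 44
44 / 2 = 22
22 / 2 = 11
11 / 2 = 5
5 / 2 = 2
2 / 2 = 1
Reached 1 after 11 halvings

11


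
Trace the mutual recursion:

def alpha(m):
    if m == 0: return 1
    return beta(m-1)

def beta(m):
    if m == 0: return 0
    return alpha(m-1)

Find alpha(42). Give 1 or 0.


alpha(42) = beta(41)
beta(41) = alpha(40)
alpha(40) = beta(39)
beta(39) = alpha(38)
alpha(38) = beta(37)
beta(37) = alpha(36)
alpha(36) = beta(35)
beta(35) = alpha(34)
alpha(34) = beta(33)
beta(33) = alpha(32)
alpha(32) = beta(31)
beta(31) = alpha(30)
alpha(30) = beta(29)
beta(29) = alpha(28)
alpha(28) = beta(27)
beta(27) = alpha(26)
alpha(26) = beta(25)
beta(25) = alpha(24)
alpha(24) = beta(23)
beta(23) = alpha(22)
alpha(22) = beta(21)
beta(21) = alpha(20)
alpha(20) = beta(19)
beta(19) = alpha(18)
alpha(18) = beta(17)
beta(17) = alpha(16)
alpha(16) = beta(15)
beta(15) = alpha(14)
alpha(14) = beta(13)
beta(13) = alpha(12)
alpha(12) = beta(11)
beta(11) = alpha(10)
alpha(10) = beta(9)
beta(9) = alpha(8)
alpha(8) = beta(7)
beta(7) = alpha(6)
alpha(6) = beta(5)
beta(5) = alpha(4)
alpha(4) = beta(3)
beta(3) = alpha(2)
alpha(2) = beta(1)
beta(1) = alpha(0)
alpha(0) = 1  (base case)
Result: 1

1


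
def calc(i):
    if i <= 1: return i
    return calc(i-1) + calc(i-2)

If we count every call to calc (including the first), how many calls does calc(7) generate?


Let C(n) = total calls for calc(n)
C(0) = 1, C(1) = 1
C(2) = 1 + C(1) + C(0) = 1 + 1 + 1 = 3
C(3) = 1 + C(2) + C(1) = 1 + 3 + 1 = 5
C(4) = 1 + C(3) + C(2) = 1 + 5 + 3 = 9
C(5) = 1 + C(4) + C(3) = 1 + 9 + 5 = 15
C(6) = 1 + C(5) + C(4) = 1 + 15 + 9 = 25
C(7) = 1 + C(6) + C(5) = 1 + 25 + 15 = 41

41


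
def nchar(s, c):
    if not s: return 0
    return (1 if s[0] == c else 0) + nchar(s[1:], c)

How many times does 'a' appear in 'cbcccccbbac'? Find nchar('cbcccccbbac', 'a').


s[0]='c' != 'a' -> 0
s[0]='b' != 'a' -> 0
s[0]='c' != 'a' -> 0
s[0]='c' != 'a' -> 0
s[0]='c' != 'a' -> 0
s[0]='c' != 'a' -> 0
s[0]='c' != 'a' -> 0
s[0]='b' != 'a' -> 0
s[0]='b' != 'a' -> 0
s[0]='a' == 'a' -> 1
s[0]='c' != 'a' -> 0
Sum: 0 + 0 + 0 + 0 + 0 + 0 + 0 + 0 + 0 + 1 + 0 = 1

1


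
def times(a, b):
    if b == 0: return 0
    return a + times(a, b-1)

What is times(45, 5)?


times(45, 5) = 45 + times(45, 4)
times(45, 4) = 45 + times(45, 3)
times(45, 3) = 45 + times(45, 2)
times(45, 2) = 45 + times(45, 1)
times(45, 1) = 45 + times(45, 0)
times(45, 0) = 0  (base case)
Total: 45 + 45 + 45 + 45 + 45 + 0 = 225

225


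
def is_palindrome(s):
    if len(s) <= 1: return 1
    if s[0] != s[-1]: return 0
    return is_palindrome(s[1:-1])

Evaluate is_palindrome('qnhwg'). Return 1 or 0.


is_palindrome('qnhwg'): s[0]='q' != s[-1]='g' -> return 0
Result: 0 (not a palindrome)

0


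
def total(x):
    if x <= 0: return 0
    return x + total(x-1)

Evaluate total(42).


total(42)
= 42 + 41 + 40 + 39 + 38 + 37 + 36 + 35 + 34 + 33 + 32 + 31 + 30 + 29 + 28 + 27 + 26 + 25 + 24 + 23 + 22 + 21 + 20 + 19 + 18 + 17 + 16 + 15 + 14 + 13 + 12 + 11 + 10 + 9 + 8 + 7 + 6 + 5 + 4 + 3 + 2 + 1 + total(0)
= 42 + 41 + 40 + 39 + 38 + 37 + 36 + 35 + 34 + 33 + 32 + 31 + 30 + 29 + 28 + 27 + 26 + 25 + 24 + 23 + 22 + 21 + 20 + 19 + 18 + 17 + 16 + 15 + 14 + 13 + 12 + 11 + 10 + 9 + 8 + 7 + 6 + 5 + 4 + 3 + 2 + 1 + 0
= 903

903


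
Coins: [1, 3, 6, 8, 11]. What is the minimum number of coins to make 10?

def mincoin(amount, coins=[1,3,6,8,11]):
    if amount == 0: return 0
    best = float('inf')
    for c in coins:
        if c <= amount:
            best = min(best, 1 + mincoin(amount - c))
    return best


Building up with DP:
mincoin(0) = 0
mincoin(1) = min(1+mincoin(0)=1+0=1) = 1
mincoin(2) = min(1+mincoin(1)=1+1=2) = 2
mincoin(3) = min(1+mincoin(2)=1+2=3, 1+mincoin(0)=1+0=1) = 1
mincoin(4) = min(1+mincoin(3)=1+1=2, 1+mincoin(1)=1+1=2) = 2
mincoin(5) = min(1+mincoin(4)=1+2=3, 1+mincoin(2)=1+2=3) = 3
mincoin(6) = min(1+mincoin(5)=1+3=4, 1+mincoin(3)=1+1=2, 1+mincoin(0)=1+0=1) = 1
mincoin(7) = min(1+mincoin(6)=1+1=2, 1+mincoin(4)=1+2=3, 1+mincoin(1)=1+1=2) = 2
mincoin(8) = min(1+mincoin(7)=1+2=3, 1+mincoin(5)=1+3=4, 1+mincoin(2)=1+2=3, 1+mincoin(0)=1+0=1) = 1
mincoin(9) = min(1+mincoin(8)=1+1=2, 1+mincoin(6)=1+1=2, 1+mincoin(3)=1+1=2, 1+mincoin(1)=1+1=2) = 2
mincoin(10) = min(1+mincoin(9)=1+2=3, 1+mincoin(7)=1+2=3, 1+mincoin(4)=1+2=3, 1+mincoin(2)=1+2=3) = 3

3


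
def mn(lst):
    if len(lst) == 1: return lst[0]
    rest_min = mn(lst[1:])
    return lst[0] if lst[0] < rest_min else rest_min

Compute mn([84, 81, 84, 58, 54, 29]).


mn([84, 81, 84, 58, 54, 29]): compare 84 with mn([81, 84, 58, 54, 29])
mn([81, 84, 58, 54, 29]): compare 81 with mn([84, 58, 54, 29])
mn([84, 58, 54, 29]): compare 84 with mn([58, 54, 29])
mn([58, 54, 29]): compare 58 with mn([54, 29])
mn([54, 29]): compare 54 with mn([29])
mn([29]) = 29  (base case)
Compare 54 with 29 -> 29
Compare 58 with 29 -> 29
Compare 84 with 29 -> 29
Compare 81 with 29 -> 29
Compare 84 with 29 -> 29

29


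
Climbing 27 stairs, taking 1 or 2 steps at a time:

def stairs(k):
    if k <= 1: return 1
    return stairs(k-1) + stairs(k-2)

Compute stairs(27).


Building up from base cases:
stairs(0) = 1
stairs(1) = 1
stairs(2) = stairs(1) + stairs(0) = 1 + 1 = 2
stairs(3) = stairs(2) + stairs(1) = 2 + 1 = 3
stairs(4) = stairs(3) + stairs(2) = 3 + 2 = 5
stairs(5) = stairs(4) + stairs(3) = 5 + 3 = 8
stairs(6) = stairs(5) + stairs(4) = 8 + 5 = 13
stairs(7) = stairs(6) + stairs(5) = 13 + 8 = 21
stairs(8) = stairs(7) + stairs(6) = 21 + 13 = 34
stairs(9) = stairs(8) + stairs(7) = 34 + 21 = 55
stairs(10) = stairs(9) + stairs(8) = 55 + 34 = 89
stairs(11) = stairs(10) + stairs(9) = 89 + 55 = 144
stairs(12) = stairs(11) + stairs(10) = 144 + 89 = 233
stairs(13) = stairs(12) + stairs(11) = 233 + 144 = 377
stairs(14) = stairs(13) + stairs(12) = 377 + 233 = 610
stairs(15) = stairs(14) + stairs(13) = 610 + 377 = 987
stairs(16) = stairs(15) + stairs(14) = 987 + 610 = 1597
stairs(17) = stairs(16) + stairs(15) = 1597 + 987 = 2584
stairs(18) = stairs(17) + stairs(16) = 2584 + 1597 = 4181
stairs(19) = stairs(18) + stairs(17) = 4181 + 2584 = 6765
stairs(20) = stairs(19) + stairs(18) = 6765 + 4181 = 10946
stairs(21) = stairs(20) + stairs(19) = 10946 + 6765 = 17711
stairs(22) = stairs(21) + stairs(20) = 17711 + 10946 = 28657
stairs(23) = stairs(22) + stairs(21) = 28657 + 17711 = 46368
stairs(24) = stairs(23) + stairs(22) = 46368 + 28657 = 75025
stairs(25) = stairs(24) + stairs(23) = 75025 + 46368 = 121393
stairs(26) = stairs(25) + stairs(24) = 121393 + 75025 = 196418
stairs(27) = stairs(26) + stairs(25) = 196418 + 121393 = 317811

317811


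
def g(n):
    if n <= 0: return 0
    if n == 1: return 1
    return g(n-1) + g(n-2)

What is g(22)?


Computing g(22) bottom-up:
g(0) = 0
g(1) = 1
g(2) = g(1) + g(0) = 1 + 0 = 1
g(3) = g(2) + g(1) = 1 + 1 = 2
g(4) = g(3) + g(2) = 2 + 1 = 3
g(5) = g(4) + g(3) = 3 + 2 = 5
g(6) = g(5) + g(4) = 5 + 3 = 8
g(7) = g(6) + g(5) = 8 + 5 = 13
g(8) = g(7) + g(6) = 13 + 8 = 21
g(9) = g(8) + g(7) = 21 + 13 = 34
g(10) = g(9) + g(8) = 34 + 21 = 55
g(11) = g(10) + g(9) = 55 + 34 = 89
g(12) = g(11) + g(10) = 89 + 55 = 144
g(13) = g(12) + g(11) = 144 + 89 = 233
g(14) = g(13) + g(12) = 233 + 144 = 377
g(15) = g(14) + g(13) = 377 + 233 = 610
g(16) = g(15) + g(14) = 610 + 377 = 987
g(17) = g(16) + g(15) = 987 + 610 = 1597
g(18) = g(17) + g(16) = 1597 + 987 = 2584
g(19) = g(18) + g(17) = 2584 + 1597 = 4181
g(20) = g(19) + g(18) = 4181 + 2584 = 6765
g(21) = g(20) + g(19) = 6765 + 4181 = 10946
g(22) = g(21) + g(20) = 10946 + 6765 = 17711

17711


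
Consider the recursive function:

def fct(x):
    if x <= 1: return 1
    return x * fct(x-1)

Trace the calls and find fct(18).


fct(18)
= 18 * fct(17)
= 18 * 17 * fct(16)
= 18 * 17 * 16 * fct(15)
= 18 * 17 * 16 * 15 * fct(14)
= 18 * 17 * 16 * 15 * 14 * fct(13)
= 18 * 17 * 16 * 15 * 14 * 13 * fct(12)
= 18 * 17 * 16 * 15 * 14 * 13 * 12 * fct(11)
= 18 * 17 * 16 * 15 * 14 * 13 * 12 * 11 * fct(10)
= 18 * 17 * 16 * 15 * 14 * 13 * 12 * 11 * 10 * fct(9)
= 18 * 17 * 16 * 15 * 14 * 13 * 12 * 11 * 10 * 9 * fct(8)
= 18 * 17 * 16 * 15 * 14 * 13 * 12 * 11 * 10 * 9 * 8 * fct(7)
= 18 * 17 * 16 * 15 * 14 * 13 * 12 * 11 * 10 * 9 * 8 * 7 * fct(6)
= 18 * 17 * 16 * 15 * 14 * 13 * 12 * 11 * 10 * 9 * 8 * 7 * 6 * fct(5)
= 18 * 17 * 16 * 15 * 14 * 13 * 12 * 11 * 10 * 9 * 8 * 7 * 6 * 5 * fct(4)
= 18 * 17 * 16 * 15 * 14 * 13 * 12 * 11 * 10 * 9 * 8 * 7 * 6 * 5 * 4 * fct(3)
= 18 * 17 * 16 * 15 * 14 * 13 * 12 * 11 * 10 * 9 * 8 * 7 * 6 * 5 * 4 * 3 * fct(2)
= 18 * 17 * 16 * 15 * 14 * 13 * 12 * 11 * 10 * 9 * 8 * 7 * 6 * 5 * 4 * 3 * 2 * fct(1)
= 18 * 17 * 16 * 15 * 14 * 13 * 12 * 11 * 10 * 9 * 8 * 7 * 6 * 5 * 4 * 3 * 2 * 1
= 6402373705728000

6402373705728000


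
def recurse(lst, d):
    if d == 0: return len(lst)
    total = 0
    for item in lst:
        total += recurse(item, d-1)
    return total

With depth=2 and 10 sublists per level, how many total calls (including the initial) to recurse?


At depth 0 (root): 1 call
At depth 1: each of 1 parents calls recurse on 10 children = 10 calls
At depth 2: each of 10 parents calls recurse on 10 children = 100 calls
Total: 1 + 10 + 100 = 111

111


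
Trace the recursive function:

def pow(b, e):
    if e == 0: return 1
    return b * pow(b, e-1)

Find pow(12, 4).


pow(12, 4)
= 12 * pow(12, 3)
= 12 * 12 * pow(12, 2)
= 12 * 12 * 12 * pow(12, 1)
= 12 * 12 * 12 * 12 * pow(12, 0)
= 12 * 12 * 12 * 12 * 1
= 20736

20736


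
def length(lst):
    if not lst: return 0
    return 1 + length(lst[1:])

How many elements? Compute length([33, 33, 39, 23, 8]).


length([33, 33, 39, 23, 8]) = 1 + length([33, 39, 23, 8])
length([33, 39, 23, 8]) = 1 + length([39, 23, 8])
length([39, 23, 8]) = 1 + length([23, 8])
length([23, 8]) = 1 + length([8])
length([8]) = 1 + length([])
length([]) = 0  (base case)
Unwinding: 1 + 1 + 1 + 1 + 1 + 0 = 5

5


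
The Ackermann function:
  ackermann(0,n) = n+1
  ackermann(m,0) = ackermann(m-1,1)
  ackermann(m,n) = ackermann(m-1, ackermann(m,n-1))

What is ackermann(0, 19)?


ackermann(0, 19) = 20
Result: ackermann(0, 19) = 20

20


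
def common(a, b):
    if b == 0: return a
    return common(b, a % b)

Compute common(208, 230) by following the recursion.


common(208, 230) = common(230, 208)
common(230, 208) = common(208, 22)
common(208, 22) = common(22, 10)
common(22, 10) = common(10, 2)
common(10, 2) = common(2, 0)
common(2, 0) = 2  (base case)

2


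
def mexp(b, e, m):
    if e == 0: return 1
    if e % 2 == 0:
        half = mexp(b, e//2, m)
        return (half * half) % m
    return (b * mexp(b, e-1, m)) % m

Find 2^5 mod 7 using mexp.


mexp(2, 5, 7): e is odd, compute mexp(2, 4, 7)
  mexp(2, 4, 7): e is even, compute mexp(2, 2, 7)
    mexp(2, 2, 7): e is even, compute mexp(2, 1, 7)
      mexp(2, 1, 7): e is odd, compute mexp(2, 0, 7)
        mexp(2, 0, 7) = 1
      (2 * 1) % 7 = 2
    half=2, (2*2) % 7 = 4
  half=4, (4*4) % 7 = 2
(2 * 2) % 7 = 4

4


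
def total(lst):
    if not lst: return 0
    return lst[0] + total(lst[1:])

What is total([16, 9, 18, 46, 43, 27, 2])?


total([16, 9, 18, 46, 43, 27, 2]) = 16 + total([9, 18, 46, 43, 27, 2])
total([9, 18, 46, 43, 27, 2]) = 9 + total([18, 46, 43, 27, 2])
total([18, 46, 43, 27, 2]) = 18 + total([46, 43, 27, 2])
total([46, 43, 27, 2]) = 46 + total([43, 27, 2])
total([43, 27, 2]) = 43 + total([27, 2])
total([27, 2]) = 27 + total([2])
total([2]) = 2 + total([])
total([]) = 0  (base case)
Total: 16 + 9 + 18 + 46 + 43 + 27 + 2 + 0 = 161

161


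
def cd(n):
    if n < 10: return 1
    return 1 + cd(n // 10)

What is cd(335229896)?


cd(335229896) = 1 + cd(33522989)
cd(33522989) = 1 + cd(3352298)
cd(3352298) = 1 + cd(335229)
cd(335229) = 1 + cd(33522)
cd(33522) = 1 + cd(3352)
cd(3352) = 1 + cd(335)
cd(335) = 1 + cd(33)
cd(33) = 1 + cd(3)
cd(3) = 1  (base case: 3 < 10)
Unwinding: 1 + 1 + 1 + 1 + 1 + 1 + 1 + 1 + 1 = 9

9


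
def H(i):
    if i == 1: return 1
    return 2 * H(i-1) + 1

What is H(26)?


H(26) = 2 * H(25) + 1
H(25) = 2 * H(24) + 1
H(24) = 2 * H(23) + 1
H(23) = 2 * H(22) + 1
H(22) = 2 * H(21) + 1
H(21) = 2 * H(20) + 1
H(20) = 2 * H(19) + 1
H(19) = 2 * H(18) + 1
H(18) = 2 * H(17) + 1
H(17) = 2 * H(16) + 1
H(16) = 2 * H(15) + 1
H(15) = 2 * H(14) + 1
H(14) = 2 * H(13) + 1
H(13) = 2 * H(12) + 1
H(12) = 2 * H(11) + 1
H(11) = 2 * H(10) + 1
H(10) = 2 * H(9) + 1
H(9) = 2 * H(8) + 1
H(8) = 2 * H(7) + 1
H(7) = 2 * H(6) + 1
H(6) = 2 * H(5) + 1
H(5) = 2 * H(4) + 1
H(4) = 2 * H(3) + 1
H(3) = 2 * H(2) + 1
H(2) = 2 * H(1) + 1
H(1) = 1  (base case)
H(2) = 2 * 1 + 1 = 3
H(3) = 2 * 3 + 1 = 7
H(4) = 2 * 7 + 1 = 15
H(5) = 2 * 15 + 1 = 31
H(6) = 2 * 31 + 1 = 63
H(7) = 2 * 63 + 1 = 127
H(8) = 2 * 127 + 1 = 255
H(9) = 2 * 255 + 1 = 511
H(10) = 2 * 511 + 1 = 1023
H(11) = 2 * 1023 + 1 = 2047
H(12) = 2 * 2047 + 1 = 4095
H(13) = 2 * 4095 + 1 = 8191
H(14) = 2 * 8191 + 1 = 16383
H(15) = 2 * 16383 + 1 = 32767
H(16) = 2 * 32767 + 1 = 65535
H(17) = 2 * 65535 + 1 = 131071
H(18) = 2 * 131071 + 1 = 262143
H(19) = 2 * 262143 + 1 = 524287
H(20) = 2 * 524287 + 1 = 1048575
H(21) = 2 * 1048575 + 1 = 2097151
H(22) = 2 * 2097151 + 1 = 4194303
H(23) = 2 * 4194303 + 1 = 8388607
H(24) = 2 * 8388607 + 1 = 16777215
H(25) = 2 * 16777215 + 1 = 33554431
H(26) = 2 * 33554431 + 1 = 67108863

67108863


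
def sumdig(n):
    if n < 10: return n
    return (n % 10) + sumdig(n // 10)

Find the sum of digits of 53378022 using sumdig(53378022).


sumdig(53378022) = 2 + sumdig(5337802)
sumdig(5337802) = 2 + sumdig(533780)
sumdig(533780) = 0 + sumdig(53378)
sumdig(53378) = 8 + sumdig(5337)
sumdig(5337) = 7 + sumdig(533)
sumdig(533) = 3 + sumdig(53)
sumdig(53) = 3 + sumdig(5)
sumdig(5) = 5  (base case)
Total: 2 + 2 + 0 + 8 + 7 + 3 + 3 + 5 = 30

30


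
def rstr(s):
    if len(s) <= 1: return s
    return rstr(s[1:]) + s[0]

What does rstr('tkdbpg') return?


rstr('tkdbpg') = rstr('kdbpg') + 't'
rstr('kdbpg') = rstr('dbpg') + 'k'
rstr('dbpg') = rstr('bpg') + 'd'
rstr('bpg') = rstr('pg') + 'b'
rstr('pg') = rstr('g') + 'p'
rstr('g') = 'g'  (base case)
Concatenating: 'g' + 'p' + 'b' + 'd' + 'k' + 't' = 'gpbdkt'

gpbdkt


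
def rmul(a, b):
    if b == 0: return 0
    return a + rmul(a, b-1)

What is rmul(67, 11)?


rmul(67, 11) = 67 + rmul(67, 10)
rmul(67, 10) = 67 + rmul(67, 9)
rmul(67, 9) = 67 + rmul(67, 8)
rmul(67, 8) = 67 + rmul(67, 7)
rmul(67, 7) = 67 + rmul(67, 6)
rmul(67, 6) = 67 + rmul(67, 5)
rmul(67, 5) = 67 + rmul(67, 4)
rmul(67, 4) = 67 + rmul(67, 3)
rmul(67, 3) = 67 + rmul(67, 2)
rmul(67, 2) = 67 + rmul(67, 1)
rmul(67, 1) = 67 + rmul(67, 0)
rmul(67, 0) = 0  (base case)
Total: 67 + 67 + 67 + 67 + 67 + 67 + 67 + 67 + 67 + 67 + 67 + 0 = 737

737


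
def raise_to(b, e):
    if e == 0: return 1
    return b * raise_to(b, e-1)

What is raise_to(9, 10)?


raise_to(9, 10)
= 9 * raise_to(9, 9)
= 9 * 9 * raise_to(9, 8)
= 9 * 9 * 9 * raise_to(9, 7)
= 9 * 9 * 9 * 9 * raise_to(9, 6)
= 9 * 9 * 9 * 9 * 9 * raise_to(9, 5)
= 9 * 9 * 9 * 9 * 9 * 9 * raise_to(9, 4)
= 9 * 9 * 9 * 9 * 9 * 9 * 9 * raise_to(9, 3)
= 9 * 9 * 9 * 9 * 9 * 9 * 9 * 9 * raise_to(9, 2)
= 9 * 9 * 9 * 9 * 9 * 9 * 9 * 9 * 9 * raise_to(9, 1)
= 9 * 9 * 9 * 9 * 9 * 9 * 9 * 9 * 9 * 9 * raise_to(9, 0)
= 9 * 9 * 9 * 9 * 9 * 9 * 9 * 9 * 9 * 9 * 1
= 3486784401

3486784401


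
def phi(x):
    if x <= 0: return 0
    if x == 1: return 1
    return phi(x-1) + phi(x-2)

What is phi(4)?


Computing phi(4) bottom-up:
phi(0) = 0
phi(1) = 1
phi(2) = phi(1) + phi(0) = 1 + 0 = 1
phi(3) = phi(2) + phi(1) = 1 + 1 = 2
phi(4) = phi(3) + phi(2) = 2 + 1 = 3

3


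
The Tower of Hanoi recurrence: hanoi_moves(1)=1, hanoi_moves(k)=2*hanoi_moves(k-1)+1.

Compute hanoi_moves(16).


hanoi_moves(16) = 2 * hanoi_moves(15) + 1
hanoi_moves(15) = 2 * hanoi_moves(14) + 1
hanoi_moves(14) = 2 * hanoi_moves(13) + 1
hanoi_moves(13) = 2 * hanoi_moves(12) + 1
hanoi_moves(12) = 2 * hanoi_moves(11) + 1
hanoi_moves(11) = 2 * hanoi_moves(10) + 1
hanoi_moves(10) = 2 * hanoi_moves(9) + 1
hanoi_moves(9) = 2 * hanoi_moves(8) + 1
hanoi_moves(8) = 2 * hanoi_moves(7) + 1
hanoi_moves(7) = 2 * hanoi_moves(6) + 1
hanoi_moves(6) = 2 * hanoi_moves(5) + 1
hanoi_moves(5) = 2 * hanoi_moves(4) + 1
hanoi_moves(4) = 2 * hanoi_moves(3) + 1
hanoi_moves(3) = 2 * hanoi_moves(2) + 1
hanoi_moves(2) = 2 * hanoi_moves(1) + 1
hanoi_moves(1) = 1  (base case)
hanoi_moves(2) = 2 * 1 + 1 = 3
hanoi_moves(3) = 2 * 3 + 1 = 7
hanoi_moves(4) = 2 * 7 + 1 = 15
hanoi_moves(5) = 2 * 15 + 1 = 31
hanoi_moves(6) = 2 * 31 + 1 = 63
hanoi_moves(7) = 2 * 63 + 1 = 127
hanoi_moves(8) = 2 * 127 + 1 = 255
hanoi_moves(9) = 2 * 255 + 1 = 511
hanoi_moves(10) = 2 * 511 + 1 = 1023
hanoi_moves(11) = 2 * 1023 + 1 = 2047
hanoi_moves(12) = 2 * 2047 + 1 = 4095
hanoi_moves(13) = 2 * 4095 + 1 = 8191
hanoi_moves(14) = 2 * 8191 + 1 = 16383
hanoi_moves(15) = 2 * 16383 + 1 = 32767
hanoi_moves(16) = 2 * 32767 + 1 = 65535

65535


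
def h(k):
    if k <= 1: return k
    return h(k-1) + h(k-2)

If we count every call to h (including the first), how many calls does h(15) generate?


Let C(n) = total calls for h(n)
C(0) = 1, C(1) = 1
C(2) = 1 + C(1) + C(0) = 1 + 1 + 1 = 3
C(3) = 1 + C(2) + C(1) = 1 + 3 + 1 = 5
C(4) = 1 + C(3) + C(2) = 1 + 5 + 3 = 9
C(5) = 1 + C(4) + C(3) = 1 + 9 + 5 = 15
C(6) = 1 + C(5) + C(4) = 1 + 15 + 9 = 25
C(7) = 1 + C(6) + C(5) = 1 + 25 + 15 = 41
C(8) = 1 + C(7) + C(6) = 1 + 41 + 25 = 67
C(9) = 1 + C(8) + C(7) = 1 + 67 + 41 = 109
C(10) = 1 + C(9) + C(8) = 1 + 109 + 67 = 177
C(11) = 1 + C(10) + C(9) = 1 + 177 + 109 = 287
C(12) = 1 + C(11) + C(10) = 1 + 287 + 177 = 465
C(13) = 1 + C(12) + C(11) = 1 + 465 + 287 = 753
C(14) = 1 + C(13) + C(12) = 1 + 753 + 465 = 1219
C(15) = 1 + C(14) + C(13) = 1 + 1219 + 753 = 1973

1973


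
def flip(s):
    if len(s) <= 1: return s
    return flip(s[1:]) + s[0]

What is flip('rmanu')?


flip('rmanu') = flip('manu') + 'r'
flip('manu') = flip('anu') + 'm'
flip('anu') = flip('nu') + 'a'
flip('nu') = flip('u') + 'n'
flip('u') = 'u'  (base case)
Concatenating: 'u' + 'n' + 'a' + 'm' + 'r' = 'unamr'

unamr


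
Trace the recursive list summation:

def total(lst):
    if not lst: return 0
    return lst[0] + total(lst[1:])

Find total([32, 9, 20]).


total([32, 9, 20]) = 32 + total([9, 20])
total([9, 20]) = 9 + total([20])
total([20]) = 20 + total([])
total([]) = 0  (base case)
Total: 32 + 9 + 20 + 0 = 61

61


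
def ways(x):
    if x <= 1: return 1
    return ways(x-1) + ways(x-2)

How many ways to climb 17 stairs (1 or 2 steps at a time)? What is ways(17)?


Building up from base cases:
ways(0) = 1
ways(1) = 1
ways(2) = ways(1) + ways(0) = 1 + 1 = 2
ways(3) = ways(2) + ways(1) = 2 + 1 = 3
ways(4) = ways(3) + ways(2) = 3 + 2 = 5
ways(5) = ways(4) + ways(3) = 5 + 3 = 8
ways(6) = ways(5) + ways(4) = 8 + 5 = 13
ways(7) = ways(6) + ways(5) = 13 + 8 = 21
ways(8) = ways(7) + ways(6) = 21 + 13 = 34
ways(9) = ways(8) + ways(7) = 34 + 21 = 55
ways(10) = ways(9) + ways(8) = 55 + 34 = 89
ways(11) = ways(10) + ways(9) = 89 + 55 = 144
ways(12) = ways(11) + ways(10) = 144 + 89 = 233
ways(13) = ways(12) + ways(11) = 233 + 144 = 377
ways(14) = ways(13) + ways(12) = 377 + 233 = 610
ways(15) = ways(14) + ways(13) = 610 + 377 = 987
ways(16) = ways(15) + ways(14) = 987 + 610 = 1597
ways(17) = ways(16) + ways(15) = 1597 + 987 = 2584

2584


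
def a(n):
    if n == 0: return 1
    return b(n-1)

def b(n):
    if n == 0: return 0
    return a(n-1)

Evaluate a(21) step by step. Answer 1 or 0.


a(21) = b(20)
b(20) = a(19)
a(19) = b(18)
b(18) = a(17)
a(17) = b(16)
b(16) = a(15)
a(15) = b(14)
b(14) = a(13)
a(13) = b(12)
b(12) = a(11)
a(11) = b(10)
b(10) = a(9)
a(9) = b(8)
b(8) = a(7)
a(7) = b(6)
b(6) = a(5)
a(5) = b(4)
b(4) = a(3)
a(3) = b(2)
b(2) = a(1)
a(1) = b(0)
b(0) = 0  (base case)
Result: 0

0


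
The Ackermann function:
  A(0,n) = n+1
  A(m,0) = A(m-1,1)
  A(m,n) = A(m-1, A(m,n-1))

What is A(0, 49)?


A(0, 49) = 50
Result: A(0, 49) = 50

50


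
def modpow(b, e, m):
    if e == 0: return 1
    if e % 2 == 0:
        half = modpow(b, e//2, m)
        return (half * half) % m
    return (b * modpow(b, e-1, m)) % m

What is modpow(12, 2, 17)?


modpow(12, 2, 17): e is even, compute modpow(12, 1, 17)
  modpow(12, 1, 17): e is odd, compute modpow(12, 0, 17)
    modpow(12, 0, 17) = 1
  (12 * 1) % 17 = 12
half=12, (12*12) % 17 = 8

8


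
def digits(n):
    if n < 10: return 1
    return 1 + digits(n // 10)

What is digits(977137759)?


digits(977137759) = 1 + digits(97713775)
digits(97713775) = 1 + digits(9771377)
digits(9771377) = 1 + digits(977137)
digits(977137) = 1 + digits(97713)
digits(97713) = 1 + digits(9771)
digits(9771) = 1 + digits(977)
digits(977) = 1 + digits(97)
digits(97) = 1 + digits(9)
digits(9) = 1  (base case: 9 < 10)
Unwinding: 1 + 1 + 1 + 1 + 1 + 1 + 1 + 1 + 1 = 9

9


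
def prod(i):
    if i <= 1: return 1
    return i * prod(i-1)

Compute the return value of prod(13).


prod(13)
= 13 * prod(12)
= 13 * 12 * prod(11)
= 13 * 12 * 11 * prod(10)
= 13 * 12 * 11 * 10 * prod(9)
= 13 * 12 * 11 * 10 * 9 * prod(8)
= 13 * 12 * 11 * 10 * 9 * 8 * prod(7)
= 13 * 12 * 11 * 10 * 9 * 8 * 7 * prod(6)
= 13 * 12 * 11 * 10 * 9 * 8 * 7 * 6 * prod(5)
= 13 * 12 * 11 * 10 * 9 * 8 * 7 * 6 * 5 * prod(4)
= 13 * 12 * 11 * 10 * 9 * 8 * 7 * 6 * 5 * 4 * prod(3)
= 13 * 12 * 11 * 10 * 9 * 8 * 7 * 6 * 5 * 4 * 3 * prod(2)
= 13 * 12 * 11 * 10 * 9 * 8 * 7 * 6 * 5 * 4 * 3 * 2 * prod(1)
= 13 * 12 * 11 * 10 * 9 * 8 * 7 * 6 * 5 * 4 * 3 * 2 * 1
= 6227020800

6227020800


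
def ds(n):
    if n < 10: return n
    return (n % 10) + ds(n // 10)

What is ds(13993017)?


ds(13993017) = 7 + ds(1399301)
ds(1399301) = 1 + ds(139930)
ds(139930) = 0 + ds(13993)
ds(13993) = 3 + ds(1399)
ds(1399) = 9 + ds(139)
ds(139) = 9 + ds(13)
ds(13) = 3 + ds(1)
ds(1) = 1  (base case)
Total: 7 + 1 + 0 + 3 + 9 + 9 + 3 + 1 = 33

33


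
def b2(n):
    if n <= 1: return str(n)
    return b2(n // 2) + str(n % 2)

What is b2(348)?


b2(348) = b2(174) + '0'
b2(174) = b2(87) + '0'
b2(87) = b2(43) + '1'
b2(43) = b2(21) + '1'
b2(21) = b2(10) + '1'
b2(10) = b2(5) + '0'
b2(5) = b2(2) + '1'
b2(2) = b2(1) + '0'
b2(1) = '1'  (base case)
Concatenating: '1' + '0' + '1' + '0' + '1' + '1' + '1' + '0' + '0' = '101011100'

101011100


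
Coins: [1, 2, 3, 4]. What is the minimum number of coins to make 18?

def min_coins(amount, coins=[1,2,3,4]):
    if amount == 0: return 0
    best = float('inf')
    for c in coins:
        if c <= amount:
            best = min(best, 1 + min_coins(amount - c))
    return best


Building up with DP:
min_coins(0) = 0
min_coins(1) = min(1+min_coins(0)=1+0=1) = 1
min_coins(2) = min(1+min_coins(1)=1+1=2, 1+min_coins(0)=1+0=1) = 1
min_coins(3) = min(1+min_coins(2)=1+1=2, 1+min_coins(1)=1+1=2, 1+min_coins(0)=1+0=1) = 1
min_coins(4) = min(1+min_coins(3)=1+1=2, 1+min_coins(2)=1+1=2, 1+min_coins(1)=1+1=2, 1+min_coins(0)=1+0=1) = 1
min_coins(5) = min(1+min_coins(4)=1+1=2, 1+min_coins(3)=1+1=2, 1+min_coins(2)=1+1=2, 1+min_coins(1)=1+1=2) = 2
min_coins(6) = min(1+min_coins(5)=1+2=3, 1+min_coins(4)=1+1=2, 1+min_coins(3)=1+1=2, 1+min_coins(2)=1+1=2) = 2
min_coins(7) = min(1+min_coins(6)=1+2=3, 1+min_coins(5)=1+2=3, 1+min_coins(4)=1+1=2, 1+min_coins(3)=1+1=2) = 2
min_coins(8) = min(1+min_coins(7)=1+2=3, 1+min_coins(6)=1+2=3, 1+min_coins(5)=1+2=3, 1+min_coins(4)=1+1=2) = 2
min_coins(9) = min(1+min_coins(8)=1+2=3, 1+min_coins(7)=1+2=3, 1+min_coins(6)=1+2=3, 1+min_coins(5)=1+2=3) = 3
min_coins(10) = min(1+min_coins(9)=1+3=4, 1+min_coins(8)=1+2=3, 1+min_coins(7)=1+2=3, 1+min_coins(6)=1+2=3) = 3
min_coins(11) = min(1+min_coins(10)=1+3=4, 1+min_coins(9)=1+3=4, 1+min_coins(8)=1+2=3, 1+min_coins(7)=1+2=3) = 3
min_coins(12) = min(1+min_coins(11)=1+3=4, 1+min_coins(10)=1+3=4, 1+min_coins(9)=1+3=4, 1+min_coins(8)=1+2=3) = 3
min_coins(13) = min(1+min_coins(12)=1+3=4, 1+min_coins(11)=1+3=4, 1+min_coins(10)=1+3=4, 1+min_coins(9)=1+3=4) = 4
min_coins(14) = min(1+min_coins(13)=1+4=5, 1+min_coins(12)=1+3=4, 1+min_coins(11)=1+3=4, 1+min_coins(10)=1+3=4) = 4
min_coins(15) = min(1+min_coins(14)=1+4=5, 1+min_coins(13)=1+4=5, 1+min_coins(12)=1+3=4, 1+min_coins(11)=1+3=4) = 4
min_coins(16) = min(1+min_coins(15)=1+4=5, 1+min_coins(14)=1+4=5, 1+min_coins(13)=1+4=5, 1+min_coins(12)=1+3=4) = 4
min_coins(17) = min(1+min_coins(16)=1+4=5, 1+min_coins(15)=1+4=5, 1+min_coins(14)=1+4=5, 1+min_coins(13)=1+4=5) = 5
min_coins(18) = min(1+min_coins(17)=1+5=6, 1+min_coins(16)=1+4=5, 1+min_coins(15)=1+4=5, 1+min_coins(14)=1+4=5) = 5

5


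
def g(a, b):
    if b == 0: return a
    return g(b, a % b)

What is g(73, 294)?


g(73, 294) = g(294, 73)
g(294, 73) = g(73, 2)
g(73, 2) = g(2, 1)
g(2, 1) = g(1, 0)
g(1, 0) = 1  (base case)

1


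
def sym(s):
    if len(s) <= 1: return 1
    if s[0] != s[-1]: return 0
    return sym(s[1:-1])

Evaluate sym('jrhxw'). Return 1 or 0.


sym('jrhxw'): s[0]='j' != s[-1]='w' -> return 0
Result: 0 (not a palindrome)

0


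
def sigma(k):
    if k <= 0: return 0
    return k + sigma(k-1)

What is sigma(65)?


sigma(65)
= 65 + 64 + 63 + 62 + 61 + 60 + 59 + 58 + 57 + 56 + 55 + 54 + 53 + 52 + 51 + 50 + 49 + 48 + 47 + 46 + 45 + 44 + 43 + 42 + 41 + 40 + 39 + 38 + 37 + 36 + 35 + 34 + 33 + 32 + 31 + 30 + 29 + 28 + 27 + 26 + 25 + 24 + 23 + 22 + 21 + 20 + 19 + 18 + 17 + 16 + 15 + 14 + 13 + 12 + 11 + 10 + 9 + 8 + 7 + 6 + 5 + 4 + 3 + 2 + 1 + sigma(0)
= 65 + 64 + 63 + 62 + 61 + 60 + 59 + 58 + 57 + 56 + 55 + 54 + 53 + 52 + 51 + 50 + 49 + 48 + 47 + 46 + 45 + 44 + 43 + 42 + 41 + 40 + 39 + 38 + 37 + 36 + 35 + 34 + 33 + 32 + 31 + 30 + 29 + 28 + 27 + 26 + 25 + 24 + 23 + 22 + 21 + 20 + 19 + 18 + 17 + 16 + 15 + 14 + 13 + 12 + 11 + 10 + 9 + 8 + 7 + 6 + 5 + 4 + 3 + 2 + 1 + 0
= 2145

2145


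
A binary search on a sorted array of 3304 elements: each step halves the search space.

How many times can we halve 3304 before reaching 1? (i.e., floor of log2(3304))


3304 / 2 = 1652
1652 / 2 = 826
826 / 2 = 413
413 / 2 = 206
206 / 2 = 103
103 / 2 = 51
51 / 2 = 25
25 / 2 = 12
12 / 2 = 6
6 / 2 = 3
3 / 2 = 1
Reached 1 after 11 halvings

11


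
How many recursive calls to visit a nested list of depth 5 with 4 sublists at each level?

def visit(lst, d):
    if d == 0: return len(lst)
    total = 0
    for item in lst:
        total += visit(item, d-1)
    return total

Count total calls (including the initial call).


At depth 0 (root): 1 call
At depth 1: each of 1 parents calls visit on 4 children = 4 calls
At depth 2: each of 4 parents calls visit on 4 children = 16 calls
At depth 3: each of 16 parents calls visit on 4 children = 64 calls
At depth 4: each of 64 parents calls visit on 4 children = 256 calls
At depth 5: each of 256 parents calls visit on 4 children = 1024 calls
Total: 1 + 4 + 16 + 64 + 256 + 1024 = 1365

1365


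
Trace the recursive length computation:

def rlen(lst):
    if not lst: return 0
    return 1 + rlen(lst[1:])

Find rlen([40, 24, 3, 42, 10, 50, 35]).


rlen([40, 24, 3, 42, 10, 50, 35]) = 1 + rlen([24, 3, 42, 10, 50, 35])
rlen([24, 3, 42, 10, 50, 35]) = 1 + rlen([3, 42, 10, 50, 35])
rlen([3, 42, 10, 50, 35]) = 1 + rlen([42, 10, 50, 35])
rlen([42, 10, 50, 35]) = 1 + rlen([10, 50, 35])
rlen([10, 50, 35]) = 1 + rlen([50, 35])
rlen([50, 35]) = 1 + rlen([35])
rlen([35]) = 1 + rlen([])
rlen([]) = 0  (base case)
Unwinding: 1 + 1 + 1 + 1 + 1 + 1 + 1 + 0 = 7

7


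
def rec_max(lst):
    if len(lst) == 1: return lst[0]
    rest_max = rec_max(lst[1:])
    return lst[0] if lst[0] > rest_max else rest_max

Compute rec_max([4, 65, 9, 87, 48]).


rec_max([4, 65, 9, 87, 48]): compare 4 with rec_max([65, 9, 87, 48])
rec_max([65, 9, 87, 48]): compare 65 with rec_max([9, 87, 48])
rec_max([9, 87, 48]): compare 9 with rec_max([87, 48])
rec_max([87, 48]): compare 87 with rec_max([48])
rec_max([48]) = 48  (base case)
Compare 87 with 48 -> 87
Compare 9 with 87 -> 87
Compare 65 with 87 -> 87
Compare 4 with 87 -> 87

87


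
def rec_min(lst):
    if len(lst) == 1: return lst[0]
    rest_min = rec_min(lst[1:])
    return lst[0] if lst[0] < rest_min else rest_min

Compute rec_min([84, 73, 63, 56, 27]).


rec_min([84, 73, 63, 56, 27]): compare 84 with rec_min([73, 63, 56, 27])
rec_min([73, 63, 56, 27]): compare 73 with rec_min([63, 56, 27])
rec_min([63, 56, 27]): compare 63 with rec_min([56, 27])
rec_min([56, 27]): compare 56 with rec_min([27])
rec_min([27]) = 27  (base case)
Compare 56 with 27 -> 27
Compare 63 with 27 -> 27
Compare 73 with 27 -> 27
Compare 84 with 27 -> 27

27


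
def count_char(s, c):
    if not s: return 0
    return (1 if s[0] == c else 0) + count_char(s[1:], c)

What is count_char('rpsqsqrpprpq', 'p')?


s[0]='r' != 'p' -> 0
s[0]='p' == 'p' -> 1
s[0]='s' != 'p' -> 0
s[0]='q' != 'p' -> 0
s[0]='s' != 'p' -> 0
s[0]='q' != 'p' -> 0
s[0]='r' != 'p' -> 0
s[0]='p' == 'p' -> 1
s[0]='p' == 'p' -> 1
s[0]='r' != 'p' -> 0
s[0]='p' == 'p' -> 1
s[0]='q' != 'p' -> 0
Sum: 0 + 1 + 0 + 0 + 0 + 0 + 0 + 1 + 1 + 0 + 1 + 0 = 4

4


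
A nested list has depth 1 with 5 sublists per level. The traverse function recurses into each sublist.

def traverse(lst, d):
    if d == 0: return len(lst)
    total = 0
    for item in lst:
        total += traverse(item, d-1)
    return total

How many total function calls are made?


At depth 0 (root): 1 call
At depth 1: each of 1 parents calls traverse on 5 children = 5 calls
Total: 1 + 5 = 6

6


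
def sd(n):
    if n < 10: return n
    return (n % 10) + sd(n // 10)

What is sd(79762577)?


sd(79762577) = 7 + sd(7976257)
sd(7976257) = 7 + sd(797625)
sd(797625) = 5 + sd(79762)
sd(79762) = 2 + sd(7976)
sd(7976) = 6 + sd(797)
sd(797) = 7 + sd(79)
sd(79) = 9 + sd(7)
sd(7) = 7  (base case)
Total: 7 + 7 + 5 + 2 + 6 + 7 + 9 + 7 = 50

50


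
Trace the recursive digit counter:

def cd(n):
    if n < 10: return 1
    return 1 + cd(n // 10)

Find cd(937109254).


cd(937109254) = 1 + cd(93710925)
cd(93710925) = 1 + cd(9371092)
cd(9371092) = 1 + cd(937109)
cd(937109) = 1 + cd(93710)
cd(93710) = 1 + cd(9371)
cd(9371) = 1 + cd(937)
cd(937) = 1 + cd(93)
cd(93) = 1 + cd(9)
cd(9) = 1  (base case: 9 < 10)
Unwinding: 1 + 1 + 1 + 1 + 1 + 1 + 1 + 1 + 1 = 9

9


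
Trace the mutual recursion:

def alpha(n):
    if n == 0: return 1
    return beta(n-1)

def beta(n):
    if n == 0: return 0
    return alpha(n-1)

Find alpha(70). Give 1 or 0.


alpha(70) = beta(69)
beta(69) = alpha(68)
alpha(68) = beta(67)
beta(67) = alpha(66)
alpha(66) = beta(65)
beta(65) = alpha(64)
alpha(64) = beta(63)
beta(63) = alpha(62)
alpha(62) = beta(61)
beta(61) = alpha(60)
alpha(60) = beta(59)
beta(59) = alpha(58)
alpha(58) = beta(57)
beta(57) = alpha(56)
alpha(56) = beta(55)
beta(55) = alpha(54)
alpha(54) = beta(53)
beta(53) = alpha(52)
alpha(52) = beta(51)
beta(51) = alpha(50)
alpha(50) = beta(49)
beta(49) = alpha(48)
alpha(48) = beta(47)
beta(47) = alpha(46)
alpha(46) = beta(45)
beta(45) = alpha(44)
alpha(44) = beta(43)
beta(43) = alpha(42)
alpha(42) = beta(41)
beta(41) = alpha(40)
alpha(40) = beta(39)
beta(39) = alpha(38)
alpha(38) = beta(37)
beta(37) = alpha(36)
alpha(36) = beta(35)
beta(35) = alpha(34)
alpha(34) = beta(33)
beta(33) = alpha(32)
alpha(32) = beta(31)
beta(31) = alpha(30)
alpha(30) = beta(29)
beta(29) = alpha(28)
alpha(28) = beta(27)
beta(27) = alpha(26)
alpha(26) = beta(25)
beta(25) = alpha(24)
alpha(24) = beta(23)
beta(23) = alpha(22)
alpha(22) = beta(21)
beta(21) = alpha(20)
alpha(20) = beta(19)
beta(19) = alpha(18)
alpha(18) = beta(17)
beta(17) = alpha(16)
alpha(16) = beta(15)
beta(15) = alpha(14)
alpha(14) = beta(13)
beta(13) = alpha(12)
alpha(12) = beta(11)
beta(11) = alpha(10)
alpha(10) = beta(9)
beta(9) = alpha(8)
alpha(8) = beta(7)
beta(7) = alpha(6)
alpha(6) = beta(5)
beta(5) = alpha(4)
alpha(4) = beta(3)
beta(3) = alpha(2)
alpha(2) = beta(1)
beta(1) = alpha(0)
alpha(0) = 1  (base case)
Result: 1

1


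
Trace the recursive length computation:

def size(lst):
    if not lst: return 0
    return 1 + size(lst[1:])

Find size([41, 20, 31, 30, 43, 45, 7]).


size([41, 20, 31, 30, 43, 45, 7]) = 1 + size([20, 31, 30, 43, 45, 7])
size([20, 31, 30, 43, 45, 7]) = 1 + size([31, 30, 43, 45, 7])
size([31, 30, 43, 45, 7]) = 1 + size([30, 43, 45, 7])
size([30, 43, 45, 7]) = 1 + size([43, 45, 7])
size([43, 45, 7]) = 1 + size([45, 7])
size([45, 7]) = 1 + size([7])
size([7]) = 1 + size([])
size([]) = 0  (base case)
Unwinding: 1 + 1 + 1 + 1 + 1 + 1 + 1 + 0 = 7

7


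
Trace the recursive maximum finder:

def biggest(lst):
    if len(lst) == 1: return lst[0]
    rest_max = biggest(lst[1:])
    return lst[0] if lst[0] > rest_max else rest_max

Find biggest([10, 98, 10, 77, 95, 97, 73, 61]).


biggest([10, 98, 10, 77, 95, 97, 73, 61]): compare 10 with biggest([98, 10, 77, 95, 97, 73, 61])
biggest([98, 10, 77, 95, 97, 73, 61]): compare 98 with biggest([10, 77, 95, 97, 73, 61])
biggest([10, 77, 95, 97, 73, 61]): compare 10 with biggest([77, 95, 97, 73, 61])
biggest([77, 95, 97, 73, 61]): compare 77 with biggest([95, 97, 73, 61])
biggest([95, 97, 73, 61]): compare 95 with biggest([97, 73, 61])
biggest([97, 73, 61]): compare 97 with biggest([73, 61])
biggest([73, 61]): compare 73 with biggest([61])
biggest([61]) = 61  (base case)
Compare 73 with 61 -> 73
Compare 97 with 73 -> 97
Compare 95 with 97 -> 97
Compare 77 with 97 -> 97
Compare 10 with 97 -> 97
Compare 98 with 97 -> 98
Compare 10 with 98 -> 98

98


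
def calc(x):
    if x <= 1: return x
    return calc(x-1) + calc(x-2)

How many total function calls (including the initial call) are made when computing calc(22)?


Let C(n) = total calls for calc(n)
C(0) = 1, C(1) = 1
C(2) = 1 + C(1) + C(0) = 1 + 1 + 1 = 3
C(3) = 1 + C(2) + C(1) = 1 + 3 + 1 = 5
C(4) = 1 + C(3) + C(2) = 1 + 5 + 3 = 9
C(5) = 1 + C(4) + C(3) = 1 + 9 + 5 = 15
C(6) = 1 + C(5) + C(4) = 1 + 15 + 9 = 25
C(7) = 1 + C(6) + C(5) = 1 + 25 + 15 = 41
C(8) = 1 + C(7) + C(6) = 1 + 41 + 25 = 67
C(9) = 1 + C(8) + C(7) = 1 + 67 + 41 = 109
C(10) = 1 + C(9) + C(8) = 1 + 109 + 67 = 177
C(11) = 1 + C(10) + C(9) = 1 + 177 + 109 = 287
C(12) = 1 + C(11) + C(10) = 1 + 287 + 177 = 465
C(13) = 1 + C(12) + C(11) = 1 + 465 + 287 = 753
C(14) = 1 + C(13) + C(12) = 1 + 753 + 465 = 1219
C(15) = 1 + C(14) + C(13) = 1 + 1219 + 753 = 1973
C(16) = 1 + C(15) + C(14) = 1 + 1973 + 1219 = 3193
C(17) = 1 + C(16) + C(15) = 1 + 3193 + 1973 = 5167
C(18) = 1 + C(17) + C(16) = 1 + 5167 + 3193 = 8361
C(19) = 1 + C(18) + C(17) = 1 + 8361 + 5167 = 13529
C(20) = 1 + C(19) + C(18) = 1 + 13529 + 8361 = 21891
C(21) = 1 + C(20) + C(19) = 1 + 21891 + 13529 = 35421
C(22) = 1 + C(21) + C(20) = 1 + 35421 + 21891 = 57313

57313


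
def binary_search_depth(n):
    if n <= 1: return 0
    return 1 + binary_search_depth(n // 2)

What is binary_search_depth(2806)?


2806 / 2 = 1403
1403 / 2 = 701
701 / 2 = 350
350 / 2 = 175
175 / 2 = 87
87 / 2 = 43
43 / 2 = 21
21 / 2 = 10
10 / 2 = 5
5 / 2 = 2
2 / 2 = 1
Reached 1 after 11 halvings

11


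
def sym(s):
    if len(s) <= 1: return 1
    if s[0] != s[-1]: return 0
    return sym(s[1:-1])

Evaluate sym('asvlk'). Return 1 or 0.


sym('asvlk'): s[0]='a' != s[-1]='k' -> return 0
Result: 0 (not a palindrome)

0


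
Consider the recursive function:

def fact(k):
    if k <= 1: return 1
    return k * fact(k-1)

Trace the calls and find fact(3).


fact(3)
= 3 * fact(2)
= 3 * 2 * fact(1)
= 3 * 2 * 1
= 6

6


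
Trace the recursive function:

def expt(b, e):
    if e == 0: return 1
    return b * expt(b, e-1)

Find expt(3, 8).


expt(3, 8)
= 3 * expt(3, 7)
= 3 * 3 * expt(3, 6)
= 3 * 3 * 3 * expt(3, 5)
= 3 * 3 * 3 * 3 * expt(3, 4)
= 3 * 3 * 3 * 3 * 3 * expt(3, 3)
= 3 * 3 * 3 * 3 * 3 * 3 * expt(3, 2)
= 3 * 3 * 3 * 3 * 3 * 3 * 3 * expt(3, 1)
= 3 * 3 * 3 * 3 * 3 * 3 * 3 * 3 * expt(3, 0)
= 3 * 3 * 3 * 3 * 3 * 3 * 3 * 3 * 1
= 6561

6561


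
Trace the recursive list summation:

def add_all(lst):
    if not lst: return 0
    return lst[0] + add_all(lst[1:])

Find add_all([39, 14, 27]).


add_all([39, 14, 27]) = 39 + add_all([14, 27])
add_all([14, 27]) = 14 + add_all([27])
add_all([27]) = 27 + add_all([])
add_all([]) = 0  (base case)
Total: 39 + 14 + 27 + 0 = 80

80


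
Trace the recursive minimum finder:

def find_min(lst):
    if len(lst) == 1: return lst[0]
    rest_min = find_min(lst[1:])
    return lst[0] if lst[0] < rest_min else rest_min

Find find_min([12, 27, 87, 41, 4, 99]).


find_min([12, 27, 87, 41, 4, 99]): compare 12 with find_min([27, 87, 41, 4, 99])
find_min([27, 87, 41, 4, 99]): compare 27 with find_min([87, 41, 4, 99])
find_min([87, 41, 4, 99]): compare 87 with find_min([41, 4, 99])
find_min([41, 4, 99]): compare 41 with find_min([4, 99])
find_min([4, 99]): compare 4 with find_min([99])
find_min([99]) = 99  (base case)
Compare 4 with 99 -> 4
Compare 41 with 4 -> 4
Compare 87 with 4 -> 4
Compare 27 with 4 -> 4
Compare 12 with 4 -> 4

4


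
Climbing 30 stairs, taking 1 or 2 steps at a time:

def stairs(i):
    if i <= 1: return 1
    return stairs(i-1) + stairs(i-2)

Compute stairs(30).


Building up from base cases:
stairs(0) = 1
stairs(1) = 1
stairs(2) = stairs(1) + stairs(0) = 1 + 1 = 2
stairs(3) = stairs(2) + stairs(1) = 2 + 1 = 3
stairs(4) = stairs(3) + stairs(2) = 3 + 2 = 5
stairs(5) = stairs(4) + stairs(3) = 5 + 3 = 8
stairs(6) = stairs(5) + stairs(4) = 8 + 5 = 13
stairs(7) = stairs(6) + stairs(5) = 13 + 8 = 21
stairs(8) = stairs(7) + stairs(6) = 21 + 13 = 34
stairs(9) = stairs(8) + stairs(7) = 34 + 21 = 55
stairs(10) = stairs(9) + stairs(8) = 55 + 34 = 89
stairs(11) = stairs(10) + stairs(9) = 89 + 55 = 144
stairs(12) = stairs(11) + stairs(10) = 144 + 89 = 233
stairs(13) = stairs(12) + stairs(11) = 233 + 144 = 377
stairs(14) = stairs(13) + stairs(12) = 377 + 233 = 610
stairs(15) = stairs(14) + stairs(13) = 610 + 377 = 987
stairs(16) = stairs(15) + stairs(14) = 987 + 610 = 1597
stairs(17) = stairs(16) + stairs(15) = 1597 + 987 = 2584
stairs(18) = stairs(17) + stairs(16) = 2584 + 1597 = 4181
stairs(19) = stairs(18) + stairs(17) = 4181 + 2584 = 6765
stairs(20) = stairs(19) + stairs(18) = 6765 + 4181 = 10946
stairs(21) = stairs(20) + stairs(19) = 10946 + 6765 = 17711
stairs(22) = stairs(21) + stairs(20) = 17711 + 10946 = 28657
stairs(23) = stairs(22) + stairs(21) = 28657 + 17711 = 46368
stairs(24) = stairs(23) + stairs(22) = 46368 + 28657 = 75025
stairs(25) = stairs(24) + stairs(23) = 75025 + 46368 = 121393
stairs(26) = stairs(25) + stairs(24) = 121393 + 75025 = 196418
stairs(27) = stairs(26) + stairs(25) = 196418 + 121393 = 317811
stairs(28) = stairs(27) + stairs(26) = 317811 + 196418 = 514229
stairs(29) = stairs(28) + stairs(27) = 514229 + 317811 = 832040
stairs(30) = stairs(29) + stairs(28) = 832040 + 514229 = 1346269

1346269
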